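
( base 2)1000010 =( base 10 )66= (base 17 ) 3f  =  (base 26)2e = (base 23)2K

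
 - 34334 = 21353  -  55687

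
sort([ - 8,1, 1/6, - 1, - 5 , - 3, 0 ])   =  [ - 8, - 5, - 3, - 1, 0,1/6, 1] 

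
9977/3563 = 9977/3563=2.80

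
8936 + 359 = 9295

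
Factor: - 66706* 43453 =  - 2898575818 = - 2^1*19^1*2287^1*  33353^1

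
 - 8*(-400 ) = 3200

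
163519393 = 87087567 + 76431826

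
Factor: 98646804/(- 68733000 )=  - 2^ (-1 )*5^( - 3)*7^( - 1 ) * 1091^( - 1)*2740189^1 =- 2740189/1909250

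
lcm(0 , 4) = 0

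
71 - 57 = 14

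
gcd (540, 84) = 12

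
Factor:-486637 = -486637^1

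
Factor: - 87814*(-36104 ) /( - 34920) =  - 396304582/4365  =  - 2^1*3^( - 2)*5^(- 1 )*23^2 * 83^1*97^(-1) * 4513^1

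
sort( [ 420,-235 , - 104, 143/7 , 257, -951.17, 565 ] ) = [ - 951.17, - 235 , - 104, 143/7,257 , 420,565 ] 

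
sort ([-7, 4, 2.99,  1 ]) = [  -  7 , 1, 2.99,4 ] 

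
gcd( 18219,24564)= 3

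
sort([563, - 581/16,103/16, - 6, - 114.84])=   [ - 114.84, - 581/16, - 6, 103/16,563]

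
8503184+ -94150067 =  -85646883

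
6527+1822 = 8349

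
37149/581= 5307/83 =63.94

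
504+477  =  981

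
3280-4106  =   - 826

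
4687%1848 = 991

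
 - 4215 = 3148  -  7363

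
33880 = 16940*2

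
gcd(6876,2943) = 9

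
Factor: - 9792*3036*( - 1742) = 2^9*3^3*11^1*13^1*17^1*23^1*67^1 = 51787067904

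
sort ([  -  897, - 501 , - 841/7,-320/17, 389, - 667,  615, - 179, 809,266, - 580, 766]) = [ - 897, - 667, - 580, - 501, -179 ,-841/7, - 320/17,266,389, 615,766,809]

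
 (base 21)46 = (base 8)132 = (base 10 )90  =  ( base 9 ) 110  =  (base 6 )230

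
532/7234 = 266/3617= 0.07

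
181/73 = 2 + 35/73 = 2.48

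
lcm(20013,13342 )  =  40026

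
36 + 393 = 429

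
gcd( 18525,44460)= 3705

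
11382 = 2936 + 8446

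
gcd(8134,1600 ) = 2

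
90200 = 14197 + 76003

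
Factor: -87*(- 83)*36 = 2^2*3^3*29^1*83^1 = 259956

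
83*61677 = 5119191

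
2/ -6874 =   -  1/3437=- 0.00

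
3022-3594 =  - 572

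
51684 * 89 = 4599876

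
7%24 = 7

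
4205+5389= 9594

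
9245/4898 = 1 + 4347/4898 = 1.89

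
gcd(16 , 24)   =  8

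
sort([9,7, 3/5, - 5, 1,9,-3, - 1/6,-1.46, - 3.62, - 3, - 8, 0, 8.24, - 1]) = [ - 8, - 5, - 3.62,-3 , - 3, - 1.46, - 1, - 1/6, 0, 3/5, 1,7, 8.24, 9, 9 ]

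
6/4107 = 2/1369 = 0.00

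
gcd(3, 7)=1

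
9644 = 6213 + 3431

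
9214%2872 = 598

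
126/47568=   21/7928 = 0.00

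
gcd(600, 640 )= 40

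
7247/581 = 7247/581 = 12.47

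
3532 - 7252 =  - 3720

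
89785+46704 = 136489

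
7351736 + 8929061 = 16280797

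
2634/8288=1317/4144  =  0.32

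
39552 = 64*618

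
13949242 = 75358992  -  61409750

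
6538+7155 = 13693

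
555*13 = 7215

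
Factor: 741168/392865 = 247056/130955  =  2^4*3^1*  5^(-1)*11^(  -  1)*2381^( - 1)*5147^1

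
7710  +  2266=9976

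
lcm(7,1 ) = 7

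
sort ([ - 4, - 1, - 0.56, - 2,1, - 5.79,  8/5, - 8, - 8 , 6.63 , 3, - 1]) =[ - 8, - 8,-5.79,  -  4, - 2, - 1, - 1, - 0.56,1, 8/5, 3, 6.63 ] 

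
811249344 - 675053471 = 136195873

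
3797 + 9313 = 13110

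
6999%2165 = 504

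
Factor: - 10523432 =-2^3*79^1 * 16651^1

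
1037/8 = 129 + 5/8 = 129.62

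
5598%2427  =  744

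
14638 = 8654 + 5984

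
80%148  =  80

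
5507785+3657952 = 9165737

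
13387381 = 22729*589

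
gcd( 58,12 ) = 2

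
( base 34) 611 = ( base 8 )15473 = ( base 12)404b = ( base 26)A83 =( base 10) 6971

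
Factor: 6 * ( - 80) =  - 480 = -  2^5*3^1 * 5^1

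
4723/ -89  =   -4723/89= -  53.07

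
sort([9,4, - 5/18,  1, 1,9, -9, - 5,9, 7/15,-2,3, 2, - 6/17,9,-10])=[ - 10, - 9,-5, - 2, - 6/17, - 5/18,7/15, 1,1,2,  3 , 4 , 9,9, 9,9]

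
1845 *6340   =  11697300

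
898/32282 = 449/16141 = 0.03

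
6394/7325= 6394/7325 = 0.87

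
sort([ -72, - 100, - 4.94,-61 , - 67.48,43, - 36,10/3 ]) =[-100, - 72, - 67.48, - 61, - 36, - 4.94,10/3 , 43]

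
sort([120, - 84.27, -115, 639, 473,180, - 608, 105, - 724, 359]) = [ - 724, - 608,-115, - 84.27, 105,120, 180, 359, 473 , 639]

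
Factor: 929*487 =487^1 *929^1= 452423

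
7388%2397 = 197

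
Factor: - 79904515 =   -  5^1*31^1*83^1*6211^1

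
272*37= 10064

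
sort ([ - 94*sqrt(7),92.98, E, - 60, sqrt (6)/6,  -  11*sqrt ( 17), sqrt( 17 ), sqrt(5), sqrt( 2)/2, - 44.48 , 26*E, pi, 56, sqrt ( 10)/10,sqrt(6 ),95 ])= [ - 94*sqrt(7) , - 60, - 11*sqrt( 17), - 44.48, sqrt(10)/10, sqrt ( 6 )/6, sqrt(2)/2,sqrt(5), sqrt( 6), E,pi, sqrt( 17),56, 26*E, 92.98, 95] 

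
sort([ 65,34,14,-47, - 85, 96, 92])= [ - 85 , - 47,14,  34,65,92,  96]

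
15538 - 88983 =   -  73445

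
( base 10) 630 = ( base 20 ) 1BA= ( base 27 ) n9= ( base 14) 330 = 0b1001110110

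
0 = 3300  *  0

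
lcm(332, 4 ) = 332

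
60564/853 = 60564/853 = 71.00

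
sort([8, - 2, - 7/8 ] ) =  [ - 2 , - 7/8,8 ]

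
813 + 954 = 1767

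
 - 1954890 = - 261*7490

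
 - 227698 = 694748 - 922446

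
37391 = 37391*1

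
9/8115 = 3/2705 = 0.00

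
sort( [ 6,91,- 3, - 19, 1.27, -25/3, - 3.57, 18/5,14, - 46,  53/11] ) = [-46, - 19, - 25/3 ,-3.57,-3, 1.27, 18/5, 53/11, 6,  14,91]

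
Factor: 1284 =2^2*3^1*107^1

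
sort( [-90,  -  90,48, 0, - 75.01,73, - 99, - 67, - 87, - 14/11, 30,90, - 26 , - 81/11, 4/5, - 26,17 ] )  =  [ - 99, - 90, - 90, - 87 , - 75.01, - 67, - 26, - 26,  -  81/11 , - 14/11, 0, 4/5, 17,  30 , 48,73,90 ] 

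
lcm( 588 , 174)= 17052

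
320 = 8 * 40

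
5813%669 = 461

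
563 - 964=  - 401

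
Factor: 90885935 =5^1*7^2*409^1*907^1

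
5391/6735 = 1797/2245 = 0.80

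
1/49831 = 1/49831  =  0.00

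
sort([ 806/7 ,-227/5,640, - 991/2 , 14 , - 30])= [ - 991/2,- 227/5, - 30,14, 806/7, 640]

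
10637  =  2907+7730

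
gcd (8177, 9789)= 13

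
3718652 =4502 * 826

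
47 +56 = 103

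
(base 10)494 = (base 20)14e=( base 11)40a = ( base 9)608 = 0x1EE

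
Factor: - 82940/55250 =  - 2^1*5^( - 2 )* 11^1*17^( - 1 )*29^1 = - 638/425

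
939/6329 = 939/6329 = 0.15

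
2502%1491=1011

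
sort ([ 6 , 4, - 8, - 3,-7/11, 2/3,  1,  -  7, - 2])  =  [ - 8, -7, - 3, -2,  -  7/11,2/3, 1, 4, 6]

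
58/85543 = 58/85543 = 0.00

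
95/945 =19/189 = 0.10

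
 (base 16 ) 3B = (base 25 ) 29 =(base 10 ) 59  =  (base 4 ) 323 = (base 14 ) 43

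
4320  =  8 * 540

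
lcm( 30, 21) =210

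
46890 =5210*9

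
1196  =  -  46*( - 26 )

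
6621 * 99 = 655479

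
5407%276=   163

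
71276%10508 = 8228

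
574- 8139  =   - 7565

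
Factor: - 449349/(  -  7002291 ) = 149783/2334097 = 101^1*1483^1*2334097^( - 1 ) 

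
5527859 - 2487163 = 3040696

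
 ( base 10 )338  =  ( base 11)288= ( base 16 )152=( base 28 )C2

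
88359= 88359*1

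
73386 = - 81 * ( - 906 )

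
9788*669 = 6548172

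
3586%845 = 206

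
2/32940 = 1/16470=0.00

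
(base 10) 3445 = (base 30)3OP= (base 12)1bb1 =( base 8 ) 6565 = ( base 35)2sf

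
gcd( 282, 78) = 6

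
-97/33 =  - 97/33 = -2.94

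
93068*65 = 6049420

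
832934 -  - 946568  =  1779502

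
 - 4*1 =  -4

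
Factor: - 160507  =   - 160507^1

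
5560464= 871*6384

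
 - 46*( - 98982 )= 4553172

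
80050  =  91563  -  11513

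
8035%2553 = 376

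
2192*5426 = 11893792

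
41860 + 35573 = 77433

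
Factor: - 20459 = -41^1 * 499^1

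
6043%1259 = 1007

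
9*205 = 1845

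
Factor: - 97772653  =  - 11^1 * 137^1 * 64879^1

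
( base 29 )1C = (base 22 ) 1j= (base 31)1a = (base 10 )41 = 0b101001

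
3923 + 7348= 11271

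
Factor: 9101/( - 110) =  - 2^(-1 )*5^( - 1)*11^(- 1)*19^1* 479^1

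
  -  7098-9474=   -  16572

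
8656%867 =853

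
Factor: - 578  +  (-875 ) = - 1453^1  =  - 1453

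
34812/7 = 4973+1/7=4973.14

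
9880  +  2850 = 12730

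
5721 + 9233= 14954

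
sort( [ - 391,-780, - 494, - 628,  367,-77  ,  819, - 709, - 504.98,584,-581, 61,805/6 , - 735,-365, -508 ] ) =[ - 780,-735, - 709, -628,-581, - 508, - 504.98, - 494, - 391, - 365, - 77,61, 805/6,367,  584,819] 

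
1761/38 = 1761/38 =46.34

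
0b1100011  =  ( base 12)83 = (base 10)99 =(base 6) 243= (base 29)3c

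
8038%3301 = 1436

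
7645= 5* 1529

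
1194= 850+344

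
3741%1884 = 1857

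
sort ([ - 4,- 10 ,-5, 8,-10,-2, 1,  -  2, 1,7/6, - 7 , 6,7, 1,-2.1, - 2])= [-10,-10, - 7,- 5 , - 4,  -  2.1, - 2,- 2, - 2, 1,1, 1,7/6 , 6,  7, 8 ]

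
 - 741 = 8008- 8749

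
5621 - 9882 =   -  4261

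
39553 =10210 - -29343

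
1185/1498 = 1185/1498 = 0.79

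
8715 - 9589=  - 874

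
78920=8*9865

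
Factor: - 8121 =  - 3^1 * 2707^1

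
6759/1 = 6759 = 6759.00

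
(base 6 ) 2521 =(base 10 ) 625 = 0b1001110001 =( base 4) 21301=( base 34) ID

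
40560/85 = 8112/17 = 477.18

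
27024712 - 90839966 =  - 63815254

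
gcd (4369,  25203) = 1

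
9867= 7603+2264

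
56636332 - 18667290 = 37969042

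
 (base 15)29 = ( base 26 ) 1d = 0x27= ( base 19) 21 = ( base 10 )39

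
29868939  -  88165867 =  - 58296928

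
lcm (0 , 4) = 0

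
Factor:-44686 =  - 2^1 * 22343^1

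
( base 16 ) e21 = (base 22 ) 7a9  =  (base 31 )3NL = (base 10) 3617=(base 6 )24425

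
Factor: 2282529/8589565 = 3^1*5^(  -  1 )*760843^1*1717913^(-1 )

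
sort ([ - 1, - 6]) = [ - 6, - 1] 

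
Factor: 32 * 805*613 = 15790880 = 2^5*5^1 * 7^1*23^1 * 613^1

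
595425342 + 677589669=1273015011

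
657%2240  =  657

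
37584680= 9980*3766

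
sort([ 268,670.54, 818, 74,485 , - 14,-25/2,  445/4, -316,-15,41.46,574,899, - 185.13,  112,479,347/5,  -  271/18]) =[ - 316,  -  185.13, - 271/18,-15, - 14, - 25/2,41.46,347/5, 74, 445/4,112,268,479,485,574, 670.54, 818,899] 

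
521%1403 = 521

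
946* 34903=33018238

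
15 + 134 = 149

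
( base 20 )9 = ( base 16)9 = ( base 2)1001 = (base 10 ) 9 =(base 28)9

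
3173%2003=1170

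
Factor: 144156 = 2^2*3^1 *41^1*293^1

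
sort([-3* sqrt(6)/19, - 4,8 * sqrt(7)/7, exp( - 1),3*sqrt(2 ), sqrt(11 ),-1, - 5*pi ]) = [ - 5*pi, - 4,-1,-3 * sqrt(6)/19  ,  exp(-1),8 * sqrt( 7)/7, sqrt(11), 3*sqrt(2)] 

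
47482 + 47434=94916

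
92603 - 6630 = 85973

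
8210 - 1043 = 7167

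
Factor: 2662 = 2^1*11^3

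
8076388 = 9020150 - 943762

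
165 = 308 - 143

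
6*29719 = 178314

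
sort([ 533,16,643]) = [16,533,  643]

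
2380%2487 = 2380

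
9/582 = 3/194 = 0.02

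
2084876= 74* 28174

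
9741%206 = 59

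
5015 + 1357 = 6372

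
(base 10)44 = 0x2c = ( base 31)1D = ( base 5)134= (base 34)1a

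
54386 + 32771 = 87157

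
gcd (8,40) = 8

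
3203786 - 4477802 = -1274016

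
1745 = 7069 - 5324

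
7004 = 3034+3970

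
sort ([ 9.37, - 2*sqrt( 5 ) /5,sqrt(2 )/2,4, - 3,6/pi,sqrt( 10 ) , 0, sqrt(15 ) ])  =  [ - 3 , - 2*sqrt(5 )/5, 0,sqrt(2 )/2, 6/pi, sqrt( 10), sqrt( 15 ),4 , 9.37]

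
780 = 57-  - 723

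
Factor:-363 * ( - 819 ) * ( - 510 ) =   -  151621470 = - 2^1 * 3^4 * 5^1 * 7^1*11^2*13^1 * 17^1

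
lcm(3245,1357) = 74635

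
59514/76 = 29757/38= 783.08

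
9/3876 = 3/1292 = 0.00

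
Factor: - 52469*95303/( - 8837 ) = 5000453107/8837 = 13^1*71^1*739^1*7331^1*8837^( - 1) 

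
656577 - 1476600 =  - 820023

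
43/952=43/952 = 0.05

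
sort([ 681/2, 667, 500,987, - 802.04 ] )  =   [  -  802.04, 681/2,500, 667,987]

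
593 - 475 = 118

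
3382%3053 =329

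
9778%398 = 226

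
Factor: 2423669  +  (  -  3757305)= -1333636 = -  2^2 * 59^1*5651^1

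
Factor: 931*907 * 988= 834283996 = 2^2*7^2 * 13^1  *  19^2 * 907^1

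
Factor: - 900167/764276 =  - 2^ ( - 2 )*17^1 *157^ (-1 ) * 1217^ (-1)*52951^1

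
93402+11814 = 105216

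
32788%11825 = 9138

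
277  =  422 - 145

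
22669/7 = 3238 + 3/7  =  3238.43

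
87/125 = 87/125= 0.70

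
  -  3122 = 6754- 9876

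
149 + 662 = 811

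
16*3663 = 58608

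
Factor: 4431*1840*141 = 1149578640 = 2^4 *3^2*5^1*7^1 * 23^1*47^1*211^1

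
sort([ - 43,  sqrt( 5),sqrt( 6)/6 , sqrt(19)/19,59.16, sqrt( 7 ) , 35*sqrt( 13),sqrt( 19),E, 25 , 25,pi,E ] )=[-43,sqrt( 19)/19,sqrt (6 )/6,sqrt( 5),sqrt( 7), E, E, pi,sqrt (19),25,25 , 59.16,35 * sqrt( 13) ]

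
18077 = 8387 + 9690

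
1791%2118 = 1791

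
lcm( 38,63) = 2394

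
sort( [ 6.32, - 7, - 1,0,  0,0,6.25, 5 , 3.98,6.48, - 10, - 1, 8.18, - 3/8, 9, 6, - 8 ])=[ - 10,-8, - 7, -1, - 1, - 3/8, 0, 0 , 0, 3.98, 5,6, 6.25, 6.32 , 6.48,8.18 , 9 ]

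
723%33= 30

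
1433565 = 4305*333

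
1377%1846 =1377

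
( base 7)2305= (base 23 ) 1da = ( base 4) 31012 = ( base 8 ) 1506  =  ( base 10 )838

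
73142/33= 73142/33 = 2216.42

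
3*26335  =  79005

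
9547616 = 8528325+1019291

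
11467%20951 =11467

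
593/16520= 593/16520 = 0.04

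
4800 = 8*600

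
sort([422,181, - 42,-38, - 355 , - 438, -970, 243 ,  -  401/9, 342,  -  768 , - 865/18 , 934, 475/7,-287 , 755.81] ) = [ - 970, - 768,  -  438, - 355, - 287, - 865/18, - 401/9 ,-42, - 38,  475/7, 181,  243, 342,422,755.81, 934 ] 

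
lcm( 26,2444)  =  2444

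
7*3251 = 22757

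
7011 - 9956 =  - 2945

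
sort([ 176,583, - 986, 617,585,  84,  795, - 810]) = [ - 986, - 810,84, 176, 583,585,617,795]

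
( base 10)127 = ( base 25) 52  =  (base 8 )177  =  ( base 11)106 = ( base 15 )87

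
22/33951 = 22/33951 = 0.00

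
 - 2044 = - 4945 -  - 2901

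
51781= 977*53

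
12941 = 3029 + 9912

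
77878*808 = 62925424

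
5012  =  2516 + 2496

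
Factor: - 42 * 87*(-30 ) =2^2*3^3*5^1*7^1*29^1 = 109620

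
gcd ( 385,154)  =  77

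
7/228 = 7/228 = 0.03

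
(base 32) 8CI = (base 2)10000110010010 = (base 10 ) 8594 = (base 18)1898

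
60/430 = 6/43 = 0.14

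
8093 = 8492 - 399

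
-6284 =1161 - 7445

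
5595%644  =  443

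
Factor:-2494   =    -  2^1 * 29^1 * 43^1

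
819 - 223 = 596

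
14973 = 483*31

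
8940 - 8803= 137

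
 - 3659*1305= - 4774995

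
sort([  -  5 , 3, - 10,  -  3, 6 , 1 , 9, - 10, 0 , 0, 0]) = [-10, - 10, - 5 , - 3,0, 0,0,1, 3,6 , 9 ]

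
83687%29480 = 24727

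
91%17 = 6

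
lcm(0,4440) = 0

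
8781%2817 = 330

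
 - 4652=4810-9462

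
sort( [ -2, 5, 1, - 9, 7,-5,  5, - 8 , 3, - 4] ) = [ - 9, - 8, - 5,-4, - 2, 1,3, 5, 5,7]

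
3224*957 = 3085368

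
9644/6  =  1607+1/3= 1607.33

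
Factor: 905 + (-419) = 2^1*3^5 = 486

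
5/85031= 5/85031 = 0.00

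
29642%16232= 13410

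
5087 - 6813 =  - 1726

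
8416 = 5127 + 3289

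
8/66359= 8/66359 = 0.00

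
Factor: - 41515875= - 3^3*5^3 * 12301^1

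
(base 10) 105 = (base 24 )49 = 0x69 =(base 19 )5A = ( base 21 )50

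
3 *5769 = 17307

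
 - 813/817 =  - 813/817 = - 1.00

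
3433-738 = 2695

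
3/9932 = 3/9932=0.00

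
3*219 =657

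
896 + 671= 1567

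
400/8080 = 5/101 = 0.05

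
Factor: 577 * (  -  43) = -43^1*577^1 = - 24811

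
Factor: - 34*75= - 2550= - 2^1*3^1*5^2*17^1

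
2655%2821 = 2655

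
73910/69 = 73910/69 = 1071.16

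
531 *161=85491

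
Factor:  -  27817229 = -11^1*37^1*41^1*1667^1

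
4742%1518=188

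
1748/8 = 437/2= 218.50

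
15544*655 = 10181320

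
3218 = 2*1609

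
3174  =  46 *69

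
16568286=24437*678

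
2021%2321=2021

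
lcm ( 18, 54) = 54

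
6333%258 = 141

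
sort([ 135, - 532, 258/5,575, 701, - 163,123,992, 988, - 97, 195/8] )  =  [ - 532, - 163,  -  97, 195/8, 258/5,123, 135,575, 701, 988,992 ]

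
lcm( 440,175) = 15400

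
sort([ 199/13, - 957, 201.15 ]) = [  -  957, 199/13, 201.15]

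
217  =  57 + 160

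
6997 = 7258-261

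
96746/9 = 96746/9 = 10749.56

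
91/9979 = 91/9979=0.01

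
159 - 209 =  - 50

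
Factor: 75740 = 2^2*5^1*7^1*541^1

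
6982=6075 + 907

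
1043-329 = 714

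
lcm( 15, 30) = 30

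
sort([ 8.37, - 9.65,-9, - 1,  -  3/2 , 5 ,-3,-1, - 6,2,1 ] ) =[ - 9.65,-9, - 6, -3 ,-3/2,-1 , - 1 , 1,  2,5,8.37] 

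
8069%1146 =47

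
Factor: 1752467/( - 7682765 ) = -5^( - 1)*1536553^( - 1 )*1752467^1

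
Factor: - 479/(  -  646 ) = 2^(  -  1 )*17^( - 1 )*19^ ( - 1 ) * 479^1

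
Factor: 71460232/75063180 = 2^1 * 3^( - 1 )*5^( - 1 )* 1251053^( - 1 )* 8932529^1 = 17865058/18765795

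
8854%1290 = 1114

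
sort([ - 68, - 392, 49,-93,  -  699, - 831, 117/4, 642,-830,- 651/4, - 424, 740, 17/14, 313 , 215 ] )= [ - 831, - 830,  -  699 , - 424, - 392, - 651/4, - 93, - 68, 17/14 , 117/4, 49, 215, 313, 642,740 ]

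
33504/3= 11168 = 11168.00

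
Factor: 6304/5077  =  2^5*197^1* 5077^(-1)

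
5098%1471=685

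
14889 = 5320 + 9569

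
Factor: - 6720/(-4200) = 2^3*5^( - 1) = 8/5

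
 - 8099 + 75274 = 67175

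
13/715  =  1/55 = 0.02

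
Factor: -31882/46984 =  - 2^(  -  2)*7^(-1 )*19^1 = -19/28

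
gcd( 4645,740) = 5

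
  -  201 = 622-823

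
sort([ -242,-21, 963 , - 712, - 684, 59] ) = [ - 712, - 684, - 242,-21, 59,  963] 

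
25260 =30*842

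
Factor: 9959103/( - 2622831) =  - 3319701/874277=- 3^1 * 7^2*11^1*2053^1*874277^( - 1) 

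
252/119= 36/17 = 2.12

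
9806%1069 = 185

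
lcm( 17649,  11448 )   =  423576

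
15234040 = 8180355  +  7053685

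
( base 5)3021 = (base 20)J6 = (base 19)116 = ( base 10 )386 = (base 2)110000010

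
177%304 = 177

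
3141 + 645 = 3786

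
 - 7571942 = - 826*9167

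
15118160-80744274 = -65626114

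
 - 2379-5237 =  - 7616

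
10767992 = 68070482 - 57302490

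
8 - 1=7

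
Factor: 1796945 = 5^1* 359389^1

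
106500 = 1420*75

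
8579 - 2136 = 6443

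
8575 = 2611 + 5964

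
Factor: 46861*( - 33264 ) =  - 1558784304 = - 2^4*3^3*7^1* 11^1* 46861^1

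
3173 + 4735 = 7908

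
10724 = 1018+9706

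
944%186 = 14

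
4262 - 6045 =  - 1783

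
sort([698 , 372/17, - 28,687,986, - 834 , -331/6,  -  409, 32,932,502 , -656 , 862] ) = [ - 834 , - 656, - 409 , - 331/6 , - 28, 372/17,32,502, 687,  698 , 862,  932,986] 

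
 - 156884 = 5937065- 6093949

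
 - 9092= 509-9601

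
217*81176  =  17615192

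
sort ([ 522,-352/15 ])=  [ - 352/15, 522] 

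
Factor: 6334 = 2^1*3167^1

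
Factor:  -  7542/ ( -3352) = 9/4 = 2^( - 2 ) * 3^2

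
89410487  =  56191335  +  33219152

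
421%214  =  207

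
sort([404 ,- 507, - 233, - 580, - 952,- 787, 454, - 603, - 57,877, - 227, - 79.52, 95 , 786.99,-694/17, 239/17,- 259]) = [ - 952 , - 787, -603,-580, - 507, - 259, - 233, - 227, - 79.52,  -  57, - 694/17, 239/17, 95, 404, 454, 786.99, 877]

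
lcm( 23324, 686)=23324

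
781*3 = 2343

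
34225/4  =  8556 + 1/4 = 8556.25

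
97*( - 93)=-9021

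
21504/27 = 796 + 4/9=796.44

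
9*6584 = 59256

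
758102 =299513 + 458589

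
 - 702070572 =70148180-772218752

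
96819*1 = 96819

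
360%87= 12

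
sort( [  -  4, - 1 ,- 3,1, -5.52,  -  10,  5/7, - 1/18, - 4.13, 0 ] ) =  [ - 10,-5.52,-4.13, - 4,- 3, - 1,-1/18,  0,  5/7,1 ]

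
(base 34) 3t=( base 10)131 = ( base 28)4J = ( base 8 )203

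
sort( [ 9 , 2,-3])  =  [- 3,  2,9] 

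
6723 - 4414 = 2309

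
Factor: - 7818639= - 3^1 * 1223^1*2131^1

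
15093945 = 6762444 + 8331501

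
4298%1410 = 68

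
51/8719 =51/8719=0.01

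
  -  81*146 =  - 11826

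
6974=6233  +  741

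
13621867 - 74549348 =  - 60927481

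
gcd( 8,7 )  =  1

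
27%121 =27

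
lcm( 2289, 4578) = 4578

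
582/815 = 582/815= 0.71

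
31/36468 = 31/36468=0.00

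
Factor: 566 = 2^1*283^1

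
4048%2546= 1502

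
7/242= 7/242 = 0.03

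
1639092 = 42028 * 39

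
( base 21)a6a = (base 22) 98e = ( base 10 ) 4546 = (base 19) cb5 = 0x11c2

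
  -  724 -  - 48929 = 48205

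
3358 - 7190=- 3832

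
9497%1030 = 227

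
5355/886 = 6 + 39/886  =  6.04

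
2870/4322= 1435/2161=0.66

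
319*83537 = 26648303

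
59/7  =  59/7 = 8.43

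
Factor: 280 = 2^3 * 5^1*7^1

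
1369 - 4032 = -2663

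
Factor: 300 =2^2*3^1*5^2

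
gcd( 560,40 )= 40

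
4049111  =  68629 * 59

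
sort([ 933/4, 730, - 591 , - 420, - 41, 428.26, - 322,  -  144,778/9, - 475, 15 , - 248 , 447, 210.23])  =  [ - 591  , - 475, - 420, - 322,-248, - 144, - 41, 15, 778/9,210.23, 933/4, 428.26, 447 , 730]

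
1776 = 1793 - 17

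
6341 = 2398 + 3943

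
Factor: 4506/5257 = 6/7= 2^1*3^1 * 7^( -1 )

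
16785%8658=8127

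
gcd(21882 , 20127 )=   3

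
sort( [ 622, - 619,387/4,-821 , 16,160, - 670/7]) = [ - 821 , - 619, - 670/7 , 16,387/4, 160,622 ] 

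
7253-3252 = 4001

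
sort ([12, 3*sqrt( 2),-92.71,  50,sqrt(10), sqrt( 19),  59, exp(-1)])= [-92.71, exp(-1 ), sqrt (10),  3  *  sqrt ( 2 ) , sqrt(19),  12, 50, 59]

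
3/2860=3/2860= 0.00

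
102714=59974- - 42740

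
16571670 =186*89095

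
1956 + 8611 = 10567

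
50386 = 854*59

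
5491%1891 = 1709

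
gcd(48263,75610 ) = 1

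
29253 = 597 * 49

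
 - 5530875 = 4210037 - 9740912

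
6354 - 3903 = 2451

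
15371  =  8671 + 6700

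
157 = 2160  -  2003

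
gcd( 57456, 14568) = 24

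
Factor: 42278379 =3^1*11^1*13^1*139^1*709^1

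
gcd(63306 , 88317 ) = 9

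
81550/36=2265 + 5/18 = 2265.28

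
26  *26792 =696592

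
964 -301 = 663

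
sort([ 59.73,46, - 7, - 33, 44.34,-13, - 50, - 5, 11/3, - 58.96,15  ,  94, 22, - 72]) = [- 72, - 58.96, - 50, - 33, - 13, - 7, - 5, 11/3,15,  22, 44.34, 46,59.73, 94 ] 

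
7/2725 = 7/2725= 0.00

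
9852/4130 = 2 + 796/2065=2.39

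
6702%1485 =762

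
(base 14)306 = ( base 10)594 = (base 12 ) 416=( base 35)GY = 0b1001010010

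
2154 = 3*718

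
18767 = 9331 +9436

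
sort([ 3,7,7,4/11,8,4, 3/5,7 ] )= [4/11,3/5, 3,4,7,7,7,8] 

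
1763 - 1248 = 515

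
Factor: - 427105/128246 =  - 2^ ( - 1)*5^1*7^1 * 12203^1*64123^ ( - 1)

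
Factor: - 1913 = -1913^1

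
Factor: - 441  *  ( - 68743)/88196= 2^( - 2 )*3^2*7^2 *17^(-1 )*1297^(-1 )*68743^1 = 30315663/88196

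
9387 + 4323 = 13710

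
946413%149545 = 49143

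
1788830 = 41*43630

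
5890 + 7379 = 13269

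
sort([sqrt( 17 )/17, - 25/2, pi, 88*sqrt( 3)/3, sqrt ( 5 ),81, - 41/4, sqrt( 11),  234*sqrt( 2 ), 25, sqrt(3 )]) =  [  -  25/2, - 41/4,sqrt( 17) /17 , sqrt( 3), sqrt( 5 ), pi,  sqrt ( 11 ), 25, 88*sqrt( 3 ) /3 , 81, 234 *sqrt( 2)]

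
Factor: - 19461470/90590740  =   - 2^(- 1)*7^1 * 41^1 *211^( - 1)*6781^1*21467^(-1) = -1946147/9059074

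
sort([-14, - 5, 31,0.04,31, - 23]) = [ - 23, - 14,-5, 0.04,31,31]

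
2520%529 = 404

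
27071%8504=1559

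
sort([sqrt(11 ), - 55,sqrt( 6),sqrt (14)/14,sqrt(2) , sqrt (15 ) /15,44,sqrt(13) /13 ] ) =[-55  ,  sqrt(15) /15 , sqrt (14 )/14 , sqrt( 13) /13,sqrt( 2), sqrt( 6 ), sqrt( 11),44]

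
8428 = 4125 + 4303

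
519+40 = 559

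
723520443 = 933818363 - 210297920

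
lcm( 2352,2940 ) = 11760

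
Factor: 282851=282851^1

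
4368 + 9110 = 13478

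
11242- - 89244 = 100486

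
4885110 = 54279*90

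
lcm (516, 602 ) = 3612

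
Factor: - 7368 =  - 2^3*3^1*307^1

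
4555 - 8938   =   - 4383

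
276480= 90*3072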